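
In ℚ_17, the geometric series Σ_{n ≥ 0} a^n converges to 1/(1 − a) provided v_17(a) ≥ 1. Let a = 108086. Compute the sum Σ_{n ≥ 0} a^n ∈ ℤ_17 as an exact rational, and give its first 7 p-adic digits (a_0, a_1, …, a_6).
Σ a^n = 1/(1 − a) = -1/108085;  first 7 digits = (1, 0, 0, 5, 1, 0, 8)

v_17(a) = 3 ≥ 1, so the series converges in ℤ_17 to 1/(1 − a) = 1/(1 − 108086) = -1/108085. Expand this rational in ℤ_17: compute digits iteratively via d_i = x_i mod 17, x_{i+1} = (x_i − d_i)/17. The first 7 digits are (1, 0, 0, 5, 1, 0, 8).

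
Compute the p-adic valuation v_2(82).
v_2(82) = 1

v_2(n) is the largest exponent k such that 2^k divides n. Factor out: 82 = 2^1 · 41. (Sign doesn't affect v_p.) So v_2(82) = 1.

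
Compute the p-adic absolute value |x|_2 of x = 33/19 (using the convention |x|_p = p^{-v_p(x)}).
|33/19|_2 = 1

Step 1 — compute v_2(x) by factoring powers of 2 out of the numerator and denominator: v_2(33/19) = 0. Step 2 — apply |x|_p = p^{-v_p(x)} = 2^{0} = 1.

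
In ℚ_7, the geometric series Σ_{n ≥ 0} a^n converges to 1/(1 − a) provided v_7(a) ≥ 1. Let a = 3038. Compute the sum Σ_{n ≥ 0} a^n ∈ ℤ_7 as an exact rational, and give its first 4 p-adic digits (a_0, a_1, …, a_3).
Σ a^n = 1/(1 − a) = -1/3037;  first 4 digits = (1, 0, 6, 1)

v_7(a) = 2 ≥ 1, so the series converges in ℤ_7 to 1/(1 − a) = 1/(1 − 3038) = -1/3037. Expand this rational in ℤ_7: compute digits iteratively via d_i = x_i mod 7, x_{i+1} = (x_i − d_i)/7. The first 4 digits are (1, 0, 6, 1).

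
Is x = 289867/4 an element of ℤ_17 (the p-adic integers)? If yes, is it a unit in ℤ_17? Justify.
x ∈ ℤ_17 but not a unit; v_17(x) = 3 > 0

ℤ_17 = {x ∈ ℚ_17 : v_17(x) ≥ 0} and ℤ_17^× = {x ∈ ℤ_17 : v_17(x) = 0}. Here v_17(289867/4) = v_17(num) − v_17(den) = 3; compare against these criteria.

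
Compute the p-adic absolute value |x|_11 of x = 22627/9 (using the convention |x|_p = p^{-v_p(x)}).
|22627/9|_11 = 1/1331

Step 1 — compute v_11(x) by factoring powers of 11 out of the numerator and denominator: v_11(22627/9) = 3. Step 2 — apply |x|_p = p^{-v_p(x)} = 11^{-3} = 1/1331.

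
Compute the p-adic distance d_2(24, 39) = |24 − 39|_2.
d_2(24, 39) = 1

Step 1 — x − y = 24 − 39 = -15. Step 2 — v_2(-15) = 0 (factor: -15 = −(2^0 · 15); the sign does not affect v_p). Step 3 — |x − y|_2 = 2^{0} = 1.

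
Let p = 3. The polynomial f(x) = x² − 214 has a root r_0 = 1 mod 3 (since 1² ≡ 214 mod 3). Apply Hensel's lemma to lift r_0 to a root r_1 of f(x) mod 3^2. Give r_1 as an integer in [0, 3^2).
r_1 = 4 (mod 9)

Hensel's recurrence: r_{i+1} = r_i − f(r_i)·(f′(r_i))^{-1} mod 3^{i+2}, with f′(x) = 2x. Iterate:
  r_0 = 1 (mod 3)
  r_1 = 4 (mod 9)
Final: r_1 = 4, and one checks f(r_1) ≡ 0 mod 3^2.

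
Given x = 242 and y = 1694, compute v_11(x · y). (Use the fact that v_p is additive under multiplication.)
v_11(409948) = 4

v_p(x) = 2 (factor: 242 = 11^2 · 2); v_p(y) = 2 (factor: 1694 = 11^2 · 14). Additivity: v_p(xy) = v_p(x) + v_p(y) = 2 + 2 = 4. (Direct check: xy = 409948 = 11^4 · (28).)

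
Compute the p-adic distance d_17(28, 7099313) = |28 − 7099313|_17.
d_17(28, 7099313) = 1/1419857

Step 1 — x − y = 28 − 7099313 = -7099285. Step 2 — v_17(-7099285) = 5 (factor: -7099285 = −(17^5 · 5); the sign does not affect v_p). Step 3 — |x − y|_17 = 17^{-5} = 1/1419857.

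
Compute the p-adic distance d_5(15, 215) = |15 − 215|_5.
d_5(15, 215) = 1/25

Step 1 — x − y = 15 − 215 = -200. Step 2 — v_5(-200) = 2 (factor: -200 = −(5^2 · 8); the sign does not affect v_p). Step 3 — |x − y|_5 = 5^{-2} = 1/25.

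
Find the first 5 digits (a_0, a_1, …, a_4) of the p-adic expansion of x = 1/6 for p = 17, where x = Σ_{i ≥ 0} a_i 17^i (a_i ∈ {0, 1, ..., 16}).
(a_0, …, a_4) = (3, 14, 2, 14, 2)

v_17(1/6) = 0 (numerator and denominator both coprime to 17), so x ∈ ℤ_17^×. Compute digits iteratively via a_i = x_i mod 17, x_{i+1} = (x_i − a_i)/17, with x_0 = x:
  x_0 = 1/6;  a_0 = 3;  x_1 = (x_0 − 3)/17 = -1/6
  x_1 = -1/6;  a_1 = 14;  x_2 = (x_1 − 14)/17 = -5/6
  x_2 = -5/6;  a_2 = 2;  x_3 = (x_2 − 2)/17 = -1/6
  x_3 = -1/6;  a_3 = 14;  x_4 = (x_3 − 14)/17 = -5/6
  x_4 = -5/6;  a_4 = 2;  x_5 = (x_4 − 2)/17 = -1/6
Digits: (3, 14, 2, 14, 2).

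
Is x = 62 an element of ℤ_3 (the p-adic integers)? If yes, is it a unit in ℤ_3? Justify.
x ∈ ℤ_3^× (unit); v_3(x) = 0

ℤ_3 = {x ∈ ℚ_3 : v_3(x) ≥ 0} and ℤ_3^× = {x ∈ ℤ_3 : v_3(x) = 0}. Here v_3(62) = v_3(num) − v_3(den) = 0; compare against these criteria.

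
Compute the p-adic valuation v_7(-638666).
v_7(-638666) = 5

v_7(n) is the largest exponent k such that 7^k divides n. Factor out: -638666 = -7^5 · 38. (Sign doesn't affect v_p.) So v_7(-638666) = 5.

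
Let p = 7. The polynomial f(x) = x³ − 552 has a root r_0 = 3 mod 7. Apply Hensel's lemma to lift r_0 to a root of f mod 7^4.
r_3 = 948 (mod 2401)

Hensel: r_{i+1} = r_i − f(r_i)/f′(r_i) mod 7^{i+2}, where f′(x) = 3x². Iterate:
  r_0 = 3 (mod 7)
  r_1 = 17 (mod 49)
  r_2 = 262 (mod 343)
  r_3 = 948 (mod 2401)
Final: r = 948 with f(r) ≡ 0 mod 7^4.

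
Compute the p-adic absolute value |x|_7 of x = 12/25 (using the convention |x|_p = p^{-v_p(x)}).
|12/25|_7 = 1

Step 1 — compute v_7(x) by factoring powers of 7 out of the numerator and denominator: v_7(12/25) = 0. Step 2 — apply |x|_p = p^{-v_p(x)} = 7^{0} = 1.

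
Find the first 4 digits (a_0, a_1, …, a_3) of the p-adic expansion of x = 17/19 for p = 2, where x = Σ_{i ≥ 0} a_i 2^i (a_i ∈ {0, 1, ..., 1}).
(a_0, …, a_3) = (1, 1, 0, 1)

v_2(17/19) = 0 (numerator and denominator both coprime to 2), so x ∈ ℤ_2^×. Compute digits iteratively via a_i = x_i mod 2, x_{i+1} = (x_i − a_i)/2, with x_0 = x:
  x_0 = 17/19;  a_0 = 1;  x_1 = (x_0 − 1)/2 = -1/19
  x_1 = -1/19;  a_1 = 1;  x_2 = (x_1 − 1)/2 = -10/19
  x_2 = -10/19;  a_2 = 0;  x_3 = (x_2 − 0)/2 = -5/19
  x_3 = -5/19;  a_3 = 1;  x_4 = (x_3 − 1)/2 = -12/19
Digits: (1, 1, 0, 1).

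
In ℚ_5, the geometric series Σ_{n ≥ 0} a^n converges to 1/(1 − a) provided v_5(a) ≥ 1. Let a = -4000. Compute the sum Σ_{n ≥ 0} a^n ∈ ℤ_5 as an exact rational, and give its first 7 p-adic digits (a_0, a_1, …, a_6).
Σ a^n = 1/(1 − a) = 1/4001;  first 7 digits = (1, 0, 0, 3, 3, 3, 3)

v_5(a) = 3 ≥ 1, so the series converges in ℤ_5 to 1/(1 − a) = 1/(1 − (-4000)) = 1/4001. Expand this rational in ℤ_5: compute digits iteratively via d_i = x_i mod 5, x_{i+1} = (x_i − d_i)/5. The first 7 digits are (1, 0, 0, 3, 3, 3, 3).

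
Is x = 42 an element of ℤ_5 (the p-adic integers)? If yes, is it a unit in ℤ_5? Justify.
x ∈ ℤ_5^× (unit); v_5(x) = 0

ℤ_5 = {x ∈ ℚ_5 : v_5(x) ≥ 0} and ℤ_5^× = {x ∈ ℤ_5 : v_5(x) = 0}. Here v_5(42) = v_5(num) − v_5(den) = 0; compare against these criteria.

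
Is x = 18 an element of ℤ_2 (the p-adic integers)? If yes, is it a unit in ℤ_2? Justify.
x ∈ ℤ_2 but not a unit; v_2(x) = 1 > 0

ℤ_2 = {x ∈ ℚ_2 : v_2(x) ≥ 0} and ℤ_2^× = {x ∈ ℤ_2 : v_2(x) = 0}. Here v_2(18) = v_2(num) − v_2(den) = 1; compare against these criteria.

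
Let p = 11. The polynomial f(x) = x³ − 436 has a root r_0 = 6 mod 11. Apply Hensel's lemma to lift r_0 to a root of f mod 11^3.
r_2 = 259 (mod 1331)

Hensel: r_{i+1} = r_i − f(r_i)/f′(r_i) mod 11^{i+2}, where f′(x) = 3x². Iterate:
  r_0 = 6 (mod 11)
  r_1 = 17 (mod 121)
  r_2 = 259 (mod 1331)
Final: r = 259 with f(r) ≡ 0 mod 11^3.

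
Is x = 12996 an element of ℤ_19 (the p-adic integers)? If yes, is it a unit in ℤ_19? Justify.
x ∈ ℤ_19 but not a unit; v_19(x) = 2 > 0

ℤ_19 = {x ∈ ℚ_19 : v_19(x) ≥ 0} and ℤ_19^× = {x ∈ ℤ_19 : v_19(x) = 0}. Here v_19(12996) = v_19(num) − v_19(den) = 2; compare against these criteria.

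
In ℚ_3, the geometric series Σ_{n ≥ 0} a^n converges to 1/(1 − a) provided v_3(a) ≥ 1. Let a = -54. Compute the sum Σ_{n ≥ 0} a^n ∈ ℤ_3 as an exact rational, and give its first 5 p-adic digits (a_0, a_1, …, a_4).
Σ a^n = 1/(1 − a) = 1/55;  first 5 digits = (1, 0, 0, 1, 2)

v_3(a) = 3 ≥ 1, so the series converges in ℤ_3 to 1/(1 − a) = 1/(1 − (-54)) = 1/55. Expand this rational in ℤ_3: compute digits iteratively via d_i = x_i mod 3, x_{i+1} = (x_i − d_i)/3. The first 5 digits are (1, 0, 0, 1, 2).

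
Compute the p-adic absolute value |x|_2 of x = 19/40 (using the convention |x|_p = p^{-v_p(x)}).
|19/40|_2 = 8

Step 1 — compute v_2(x) by factoring powers of 2 out of the numerator and denominator: v_2(19/40) = -3. Step 2 — apply |x|_p = p^{-v_p(x)} = 2^{3} = 8.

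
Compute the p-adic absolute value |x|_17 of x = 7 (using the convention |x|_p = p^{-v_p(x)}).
|7|_17 = 1

Step 1 — compute v_17(x) by factoring powers of 17 out of the numerator and denominator: v_17(7) = 0. Step 2 — apply |x|_p = p^{-v_p(x)} = 17^{0} = 1.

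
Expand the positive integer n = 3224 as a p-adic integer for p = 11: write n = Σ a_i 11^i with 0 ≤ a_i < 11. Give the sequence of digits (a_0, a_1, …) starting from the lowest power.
(a_0, a_1, …) = (1, 7, 4, 2)

Repeated division by 11 gives the digits low-to-high: 3224 = 1 + 7·11^1 + 4·11^2 + 2·11^3. Digit sequence: (1, 7, 4, 2).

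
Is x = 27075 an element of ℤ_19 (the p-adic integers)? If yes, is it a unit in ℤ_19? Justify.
x ∈ ℤ_19 but not a unit; v_19(x) = 2 > 0

ℤ_19 = {x ∈ ℚ_19 : v_19(x) ≥ 0} and ℤ_19^× = {x ∈ ℤ_19 : v_19(x) = 0}. Here v_19(27075) = v_19(num) − v_19(den) = 2; compare against these criteria.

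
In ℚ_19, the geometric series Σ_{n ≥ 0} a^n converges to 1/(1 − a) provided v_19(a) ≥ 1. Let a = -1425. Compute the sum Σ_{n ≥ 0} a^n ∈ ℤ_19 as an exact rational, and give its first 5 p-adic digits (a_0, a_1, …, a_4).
Σ a^n = 1/(1 − a) = 1/1426;  first 5 digits = (1, 1, 16, 11, 4)

v_19(a) = 1 ≥ 1, so the series converges in ℤ_19 to 1/(1 − a) = 1/(1 − (-1425)) = 1/1426. Expand this rational in ℤ_19: compute digits iteratively via d_i = x_i mod 19, x_{i+1} = (x_i − d_i)/19. The first 5 digits are (1, 1, 16, 11, 4).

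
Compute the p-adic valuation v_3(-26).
v_3(-26) = 0

v_3(n) is the largest exponent k such that 3^k divides n. Factor out: -26 = -3^0 · 26. (Sign doesn't affect v_p.) So v_3(-26) = 0.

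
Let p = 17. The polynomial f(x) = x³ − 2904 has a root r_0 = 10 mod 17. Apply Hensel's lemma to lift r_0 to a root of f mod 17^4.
r_3 = 78686 (mod 83521)

Hensel: r_{i+1} = r_i − f(r_i)/f′(r_i) mod 17^{i+2}, where f′(x) = 3x². Iterate:
  r_0 = 10 (mod 17)
  r_1 = 78 (mod 289)
  r_2 = 78 (mod 4913)
  r_3 = 78686 (mod 83521)
Final: r = 78686 with f(r) ≡ 0 mod 17^4.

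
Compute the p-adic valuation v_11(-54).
v_11(-54) = 0

v_11(n) is the largest exponent k such that 11^k divides n. Factor out: -54 = -11^0 · 54. (Sign doesn't affect v_p.) So v_11(-54) = 0.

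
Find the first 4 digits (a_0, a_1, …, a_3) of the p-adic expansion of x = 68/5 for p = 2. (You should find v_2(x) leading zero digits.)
(a_0, …, a_3) = (0, 0, 1, 0)

v_2(68/5) = 2, so a_0 = ... = a_1 = 0. Factor out: x = 2^2 · u with u = 17/5 a unit in ℤ_2. Expand u iteratively via a_{v+i} = u_i mod 2, u_{i+1} = (u_i − a_{v+i})/2:
  u_0 = 17/5;  a_2 = 1;  u_1 = (u_0 − 1)/2 = 6/5
  u_1 = 6/5;  a_3 = 0;  u_2 = (u_1 − 0)/2 = 3/5
Digits: (0, 0, 1, 0).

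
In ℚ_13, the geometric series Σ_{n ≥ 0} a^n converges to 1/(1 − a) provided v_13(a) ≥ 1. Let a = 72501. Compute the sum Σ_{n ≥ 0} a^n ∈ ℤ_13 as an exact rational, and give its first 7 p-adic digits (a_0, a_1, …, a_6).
Σ a^n = 1/(1 − a) = -1/72500;  first 7 digits = (1, 0, 0, 7, 2, 0, 10)

v_13(a) = 3 ≥ 1, so the series converges in ℤ_13 to 1/(1 − a) = 1/(1 − 72501) = -1/72500. Expand this rational in ℤ_13: compute digits iteratively via d_i = x_i mod 13, x_{i+1} = (x_i − d_i)/13. The first 7 digits are (1, 0, 0, 7, 2, 0, 10).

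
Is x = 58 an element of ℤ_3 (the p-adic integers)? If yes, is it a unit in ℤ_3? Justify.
x ∈ ℤ_3^× (unit); v_3(x) = 0

ℤ_3 = {x ∈ ℚ_3 : v_3(x) ≥ 0} and ℤ_3^× = {x ∈ ℤ_3 : v_3(x) = 0}. Here v_3(58) = v_3(num) − v_3(den) = 0; compare against these criteria.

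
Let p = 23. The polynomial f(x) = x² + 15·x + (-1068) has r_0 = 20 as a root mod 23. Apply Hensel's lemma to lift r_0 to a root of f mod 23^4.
r_3 = 78059 (mod 279841)

Hensel: r_{i+1} = r_i − f(r_i)·(f′(r_i))^{-1} mod 23^{i+2}, f′(x) = 2x + 15. Iterate:
  r_0 = 20 (mod 23)
  r_1 = 296 (mod 529)
  r_2 = 5057 (mod 12167)
  r_3 = 78059 (mod 279841)
Final: r = 78059 satisfies f(r) ≡ 0 mod 23^4.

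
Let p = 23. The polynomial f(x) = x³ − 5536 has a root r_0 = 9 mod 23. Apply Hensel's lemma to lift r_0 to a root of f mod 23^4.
r_3 = 82740 (mod 279841)

Hensel: r_{i+1} = r_i − f(r_i)/f′(r_i) mod 23^{i+2}, where f′(x) = 3x². Iterate:
  r_0 = 9 (mod 23)
  r_1 = 216 (mod 529)
  r_2 = 9738 (mod 12167)
  r_3 = 82740 (mod 279841)
Final: r = 82740 with f(r) ≡ 0 mod 23^4.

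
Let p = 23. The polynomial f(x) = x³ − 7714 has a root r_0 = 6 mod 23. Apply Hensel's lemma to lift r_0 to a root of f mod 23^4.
r_3 = 168366 (mod 279841)

Hensel: r_{i+1} = r_i − f(r_i)/f′(r_i) mod 23^{i+2}, where f′(x) = 3x². Iterate:
  r_0 = 6 (mod 23)
  r_1 = 144 (mod 529)
  r_2 = 10195 (mod 12167)
  r_3 = 168366 (mod 279841)
Final: r = 168366 with f(r) ≡ 0 mod 23^4.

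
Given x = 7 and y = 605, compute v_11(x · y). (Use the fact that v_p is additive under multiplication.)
v_11(4235) = 2

v_p(x) = 0 (factor: 7 = 11^0 · 7); v_p(y) = 2 (factor: 605 = 11^2 · 5). Additivity: v_p(xy) = v_p(x) + v_p(y) = 0 + 2 = 2. (Direct check: xy = 4235 = 11^2 · (35).)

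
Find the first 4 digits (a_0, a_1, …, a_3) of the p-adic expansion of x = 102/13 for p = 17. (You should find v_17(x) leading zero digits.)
(a_0, …, a_3) = (0, 7, 14, 7)

v_17(102/13) = 1, so a_0 = ... = a_0 = 0. Factor out: x = 17^1 · u with u = 6/13 a unit in ℤ_17. Expand u iteratively via a_{v+i} = u_i mod 17, u_{i+1} = (u_i − a_{v+i})/17:
  u_0 = 6/13;  a_1 = 7;  u_1 = (u_0 − 7)/17 = -5/13
  u_1 = -5/13;  a_2 = 14;  u_2 = (u_1 − 14)/17 = -11/13
  u_2 = -11/13;  a_3 = 7;  u_3 = (u_2 − 7)/17 = -6/13
Digits: (0, 7, 14, 7).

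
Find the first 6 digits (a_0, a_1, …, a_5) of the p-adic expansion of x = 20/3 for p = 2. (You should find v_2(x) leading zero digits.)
(a_0, …, a_5) = (0, 0, 1, 1, 1, 0)

v_2(20/3) = 2, so a_0 = ... = a_1 = 0. Factor out: x = 2^2 · u with u = 5/3 a unit in ℤ_2. Expand u iteratively via a_{v+i} = u_i mod 2, u_{i+1} = (u_i − a_{v+i})/2:
  u_0 = 5/3;  a_2 = 1;  u_1 = (u_0 − 1)/2 = 1/3
  u_1 = 1/3;  a_3 = 1;  u_2 = (u_1 − 1)/2 = -1/3
  u_2 = -1/3;  a_4 = 1;  u_3 = (u_2 − 1)/2 = -2/3
  u_3 = -2/3;  a_5 = 0;  u_4 = (u_3 − 0)/2 = -1/3
Digits: (0, 0, 1, 1, 1, 0).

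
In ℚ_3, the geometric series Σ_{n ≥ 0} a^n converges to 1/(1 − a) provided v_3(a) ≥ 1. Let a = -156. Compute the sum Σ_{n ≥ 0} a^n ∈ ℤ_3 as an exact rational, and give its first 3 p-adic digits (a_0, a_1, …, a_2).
Σ a^n = 1/(1 − a) = 1/157;  first 3 digits = (1, 2, 1)

v_3(a) = 1 ≥ 1, so the series converges in ℤ_3 to 1/(1 − a) = 1/(1 − (-156)) = 1/157. Expand this rational in ℤ_3: compute digits iteratively via d_i = x_i mod 3, x_{i+1} = (x_i − d_i)/3. The first 3 digits are (1, 2, 1).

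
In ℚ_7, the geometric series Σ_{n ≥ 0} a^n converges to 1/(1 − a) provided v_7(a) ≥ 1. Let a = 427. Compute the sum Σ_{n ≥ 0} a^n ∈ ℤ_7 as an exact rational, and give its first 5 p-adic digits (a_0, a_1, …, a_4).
Σ a^n = 1/(1 − a) = -1/426;  first 5 digits = (1, 5, 5, 6, 2)

v_7(a) = 1 ≥ 1, so the series converges in ℤ_7 to 1/(1 − a) = 1/(1 − 427) = -1/426. Expand this rational in ℤ_7: compute digits iteratively via d_i = x_i mod 7, x_{i+1} = (x_i − d_i)/7. The first 5 digits are (1, 5, 5, 6, 2).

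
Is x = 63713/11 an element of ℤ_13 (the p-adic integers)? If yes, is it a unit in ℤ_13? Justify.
x ∈ ℤ_13 but not a unit; v_13(x) = 3 > 0

ℤ_13 = {x ∈ ℚ_13 : v_13(x) ≥ 0} and ℤ_13^× = {x ∈ ℤ_13 : v_13(x) = 0}. Here v_13(63713/11) = v_13(num) − v_13(den) = 3; compare against these criteria.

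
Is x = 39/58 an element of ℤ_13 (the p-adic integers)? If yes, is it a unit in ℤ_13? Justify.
x ∈ ℤ_13 but not a unit; v_13(x) = 1 > 0

ℤ_13 = {x ∈ ℚ_13 : v_13(x) ≥ 0} and ℤ_13^× = {x ∈ ℤ_13 : v_13(x) = 0}. Here v_13(39/58) = v_13(num) − v_13(den) = 1; compare against these criteria.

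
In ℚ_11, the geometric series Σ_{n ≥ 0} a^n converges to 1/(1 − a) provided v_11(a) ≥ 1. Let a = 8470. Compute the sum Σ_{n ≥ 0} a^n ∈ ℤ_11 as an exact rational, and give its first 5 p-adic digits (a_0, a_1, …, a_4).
Σ a^n = 1/(1 − a) = -1/8469;  first 5 digits = (1, 0, 4, 6, 5)

v_11(a) = 2 ≥ 1, so the series converges in ℤ_11 to 1/(1 − a) = 1/(1 − 8470) = -1/8469. Expand this rational in ℤ_11: compute digits iteratively via d_i = x_i mod 11, x_{i+1} = (x_i − d_i)/11. The first 5 digits are (1, 0, 4, 6, 5).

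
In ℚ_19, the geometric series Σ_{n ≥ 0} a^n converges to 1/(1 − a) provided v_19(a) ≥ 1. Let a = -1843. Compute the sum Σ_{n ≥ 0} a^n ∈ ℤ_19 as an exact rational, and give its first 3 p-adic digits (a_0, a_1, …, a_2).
Σ a^n = 1/(1 − a) = 1/1844;  first 3 digits = (1, 17, 17)

v_19(a) = 1 ≥ 1, so the series converges in ℤ_19 to 1/(1 − a) = 1/(1 − (-1843)) = 1/1844. Expand this rational in ℤ_19: compute digits iteratively via d_i = x_i mod 19, x_{i+1} = (x_i − d_i)/19. The first 3 digits are (1, 17, 17).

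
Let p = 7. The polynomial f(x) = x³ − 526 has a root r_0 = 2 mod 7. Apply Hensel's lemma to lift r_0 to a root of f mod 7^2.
r_1 = 37 (mod 49)

Hensel: r_{i+1} = r_i − f(r_i)/f′(r_i) mod 7^{i+2}, where f′(x) = 3x². Iterate:
  r_0 = 2 (mod 7)
  r_1 = 37 (mod 49)
Final: r = 37 with f(r) ≡ 0 mod 7^2.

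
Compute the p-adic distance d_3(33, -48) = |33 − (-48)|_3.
d_3(33, -48) = 1/81

Step 1 — x − y = 33 − (-48) = 81. Step 2 — v_3(81) = 4 (factor: 81 = (3^4 · 1); the sign does not affect v_p). Step 3 — |x − y|_3 = 3^{-4} = 1/81.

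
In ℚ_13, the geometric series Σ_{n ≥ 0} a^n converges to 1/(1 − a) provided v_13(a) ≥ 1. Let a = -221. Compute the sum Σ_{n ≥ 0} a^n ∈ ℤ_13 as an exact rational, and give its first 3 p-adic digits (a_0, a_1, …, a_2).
Σ a^n = 1/(1 − a) = 1/222;  first 3 digits = (1, 9, 1)

v_13(a) = 1 ≥ 1, so the series converges in ℤ_13 to 1/(1 − a) = 1/(1 − (-221)) = 1/222. Expand this rational in ℤ_13: compute digits iteratively via d_i = x_i mod 13, x_{i+1} = (x_i − d_i)/13. The first 3 digits are (1, 9, 1).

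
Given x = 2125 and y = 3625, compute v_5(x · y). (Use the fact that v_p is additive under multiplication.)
v_5(7703125) = 6

v_p(x) = 3 (factor: 2125 = 5^3 · 17); v_p(y) = 3 (factor: 3625 = 5^3 · 29). Additivity: v_p(xy) = v_p(x) + v_p(y) = 3 + 3 = 6. (Direct check: xy = 7703125 = 5^6 · (493).)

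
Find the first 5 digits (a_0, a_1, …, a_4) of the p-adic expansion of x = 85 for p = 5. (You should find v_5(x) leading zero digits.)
(a_0, …, a_4) = (0, 2, 3, 0, 0)

v_5(85) = 1, so a_0 = ... = a_0 = 0. Factor out: x = 5^1 · u with u = 17 a unit in ℤ_5. Expand u iteratively via a_{v+i} = u_i mod 5, u_{i+1} = (u_i − a_{v+i})/5:
  u_0 = 17;  a_1 = 2;  u_1 = (u_0 − 2)/5 = 3
  u_1 = 3;  a_2 = 3;  u_2 = (u_1 − 3)/5 = 0
  u_2 = 0;  a_3 = 0;  u_3 = (u_2 − 0)/5 = 0
  u_3 = 0;  a_4 = 0;  u_4 = (u_3 − 0)/5 = 0
Digits: (0, 2, 3, 0, 0).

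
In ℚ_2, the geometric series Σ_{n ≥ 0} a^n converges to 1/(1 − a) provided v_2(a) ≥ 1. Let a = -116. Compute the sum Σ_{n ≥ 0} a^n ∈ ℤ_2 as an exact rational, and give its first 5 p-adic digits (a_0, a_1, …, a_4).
Σ a^n = 1/(1 − a) = 1/117;  first 5 digits = (1, 0, 1, 1, 1)

v_2(a) = 2 ≥ 1, so the series converges in ℤ_2 to 1/(1 − a) = 1/(1 − (-116)) = 1/117. Expand this rational in ℤ_2: compute digits iteratively via d_i = x_i mod 2, x_{i+1} = (x_i − d_i)/2. The first 5 digits are (1, 0, 1, 1, 1).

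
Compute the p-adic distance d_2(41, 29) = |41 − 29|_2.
d_2(41, 29) = 1/4

Step 1 — x − y = 41 − 29 = 12. Step 2 — v_2(12) = 2 (factor: 12 = (2^2 · 3); the sign does not affect v_p). Step 3 — |x − y|_2 = 2^{-2} = 1/4.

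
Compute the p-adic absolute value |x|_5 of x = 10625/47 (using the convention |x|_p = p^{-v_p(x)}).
|10625/47|_5 = 1/625

Step 1 — compute v_5(x) by factoring powers of 5 out of the numerator and denominator: v_5(10625/47) = 4. Step 2 — apply |x|_p = p^{-v_p(x)} = 5^{-4} = 1/625.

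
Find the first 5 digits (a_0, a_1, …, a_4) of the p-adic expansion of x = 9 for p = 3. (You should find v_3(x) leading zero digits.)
(a_0, …, a_4) = (0, 0, 1, 0, 0)

v_3(9) = 2, so a_0 = ... = a_1 = 0. Factor out: x = 3^2 · u with u = 1 a unit in ℤ_3. Expand u iteratively via a_{v+i} = u_i mod 3, u_{i+1} = (u_i − a_{v+i})/3:
  u_0 = 1;  a_2 = 1;  u_1 = (u_0 − 1)/3 = 0
  u_1 = 0;  a_3 = 0;  u_2 = (u_1 − 0)/3 = 0
  u_2 = 0;  a_4 = 0;  u_3 = (u_2 − 0)/3 = 0
Digits: (0, 0, 1, 0, 0).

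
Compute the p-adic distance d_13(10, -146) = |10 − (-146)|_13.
d_13(10, -146) = 1/13

Step 1 — x − y = 10 − (-146) = 156. Step 2 — v_13(156) = 1 (factor: 156 = (13^1 · 12); the sign does not affect v_p). Step 3 — |x − y|_13 = 13^{-1} = 1/13.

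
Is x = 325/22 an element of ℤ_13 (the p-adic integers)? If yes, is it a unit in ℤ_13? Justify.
x ∈ ℤ_13 but not a unit; v_13(x) = 1 > 0

ℤ_13 = {x ∈ ℚ_13 : v_13(x) ≥ 0} and ℤ_13^× = {x ∈ ℤ_13 : v_13(x) = 0}. Here v_13(325/22) = v_13(num) − v_13(den) = 1; compare against these criteria.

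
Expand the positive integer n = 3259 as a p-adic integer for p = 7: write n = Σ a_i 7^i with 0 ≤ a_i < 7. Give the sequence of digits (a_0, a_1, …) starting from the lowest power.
(a_0, a_1, …) = (4, 3, 3, 2, 1)

Repeated division by 7 gives the digits low-to-high: 3259 = 4 + 3·7^1 + 3·7^2 + 2·7^3 + 1·7^4. Digit sequence: (4, 3, 3, 2, 1).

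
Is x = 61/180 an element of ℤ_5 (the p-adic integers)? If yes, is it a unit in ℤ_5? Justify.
x ∉ ℤ_5 (v_5(x) = -1 < 0)

ℤ_5 = {x ∈ ℚ_5 : v_5(x) ≥ 0} and ℤ_5^× = {x ∈ ℤ_5 : v_5(x) = 0}. Here v_5(61/180) = v_5(num) − v_5(den) = -1; compare against these criteria.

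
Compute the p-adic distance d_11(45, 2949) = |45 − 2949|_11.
d_11(45, 2949) = 1/121

Step 1 — x − y = 45 − 2949 = -2904. Step 2 — v_11(-2904) = 2 (factor: -2904 = −(11^2 · 24); the sign does not affect v_p). Step 3 — |x − y|_11 = 11^{-2} = 1/121.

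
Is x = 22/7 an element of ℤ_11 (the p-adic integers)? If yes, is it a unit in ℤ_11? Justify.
x ∈ ℤ_11 but not a unit; v_11(x) = 1 > 0

ℤ_11 = {x ∈ ℚ_11 : v_11(x) ≥ 0} and ℤ_11^× = {x ∈ ℤ_11 : v_11(x) = 0}. Here v_11(22/7) = v_11(num) − v_11(den) = 1; compare against these criteria.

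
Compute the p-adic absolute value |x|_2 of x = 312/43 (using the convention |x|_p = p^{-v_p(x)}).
|312/43|_2 = 1/8

Step 1 — compute v_2(x) by factoring powers of 2 out of the numerator and denominator: v_2(312/43) = 3. Step 2 — apply |x|_p = p^{-v_p(x)} = 2^{-3} = 1/8.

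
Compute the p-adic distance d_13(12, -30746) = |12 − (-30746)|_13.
d_13(12, -30746) = 1/2197

Step 1 — x − y = 12 − (-30746) = 30758. Step 2 — v_13(30758) = 3 (factor: 30758 = (13^3 · 14); the sign does not affect v_p). Step 3 — |x − y|_13 = 13^{-3} = 1/2197.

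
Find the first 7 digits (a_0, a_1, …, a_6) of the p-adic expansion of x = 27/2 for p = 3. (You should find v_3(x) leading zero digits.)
(a_0, …, a_6) = (0, 0, 0, 2, 1, 1, 1)

v_3(27/2) = 3, so a_0 = ... = a_2 = 0. Factor out: x = 3^3 · u with u = 1/2 a unit in ℤ_3. Expand u iteratively via a_{v+i} = u_i mod 3, u_{i+1} = (u_i − a_{v+i})/3:
  u_0 = 1/2;  a_3 = 2;  u_1 = (u_0 − 2)/3 = -1/2
  u_1 = -1/2;  a_4 = 1;  u_2 = (u_1 − 1)/3 = -1/2
  u_2 = -1/2;  a_5 = 1;  u_3 = (u_2 − 1)/3 = -1/2
  u_3 = -1/2;  a_6 = 1;  u_4 = (u_3 − 1)/3 = -1/2
Digits: (0, 0, 0, 2, 1, 1, 1).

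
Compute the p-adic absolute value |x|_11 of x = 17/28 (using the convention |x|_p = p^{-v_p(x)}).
|17/28|_11 = 1

Step 1 — compute v_11(x) by factoring powers of 11 out of the numerator and denominator: v_11(17/28) = 0. Step 2 — apply |x|_p = p^{-v_p(x)} = 11^{0} = 1.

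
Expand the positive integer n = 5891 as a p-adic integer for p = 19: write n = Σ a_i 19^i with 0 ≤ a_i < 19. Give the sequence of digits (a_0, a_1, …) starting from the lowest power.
(a_0, a_1, …) = (1, 6, 16)

Repeated division by 19 gives the digits low-to-high: 5891 = 1 + 6·19^1 + 16·19^2. Digit sequence: (1, 6, 16).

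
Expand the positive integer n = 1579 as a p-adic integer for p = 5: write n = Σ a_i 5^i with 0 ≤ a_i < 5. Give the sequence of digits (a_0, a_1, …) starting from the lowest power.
(a_0, a_1, …) = (4, 0, 3, 2, 2)

Repeated division by 5 gives the digits low-to-high: 1579 = 4 + 3·5^2 + 2·5^3 + 2·5^4. Digit sequence: (4, 0, 3, 2, 2).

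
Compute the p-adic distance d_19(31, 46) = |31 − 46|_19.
d_19(31, 46) = 1

Step 1 — x − y = 31 − 46 = -15. Step 2 — v_19(-15) = 0 (factor: -15 = −(19^0 · 15); the sign does not affect v_p). Step 3 — |x − y|_19 = 19^{0} = 1.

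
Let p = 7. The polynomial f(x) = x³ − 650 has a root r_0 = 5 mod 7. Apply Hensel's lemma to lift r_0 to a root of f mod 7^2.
r_1 = 12 (mod 49)

Hensel: r_{i+1} = r_i − f(r_i)/f′(r_i) mod 7^{i+2}, where f′(x) = 3x². Iterate:
  r_0 = 5 (mod 7)
  r_1 = 12 (mod 49)
Final: r = 12 with f(r) ≡ 0 mod 7^2.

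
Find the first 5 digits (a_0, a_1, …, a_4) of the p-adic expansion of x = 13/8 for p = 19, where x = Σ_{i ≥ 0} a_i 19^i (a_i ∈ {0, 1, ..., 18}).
(a_0, …, a_4) = (4, 7, 2, 7, 2)

v_19(13/8) = 0 (numerator and denominator both coprime to 19), so x ∈ ℤ_19^×. Compute digits iteratively via a_i = x_i mod 19, x_{i+1} = (x_i − a_i)/19, with x_0 = x:
  x_0 = 13/8;  a_0 = 4;  x_1 = (x_0 − 4)/19 = -1/8
  x_1 = -1/8;  a_1 = 7;  x_2 = (x_1 − 7)/19 = -3/8
  x_2 = -3/8;  a_2 = 2;  x_3 = (x_2 − 2)/19 = -1/8
  x_3 = -1/8;  a_3 = 7;  x_4 = (x_3 − 7)/19 = -3/8
  x_4 = -3/8;  a_4 = 2;  x_5 = (x_4 − 2)/19 = -1/8
Digits: (4, 7, 2, 7, 2).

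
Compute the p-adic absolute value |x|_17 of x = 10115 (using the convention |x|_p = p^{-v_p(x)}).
|10115|_17 = 1/289

Step 1 — compute v_17(x) by factoring powers of 17 out of the numerator and denominator: v_17(10115) = 2. Step 2 — apply |x|_p = p^{-v_p(x)} = 17^{-2} = 1/289.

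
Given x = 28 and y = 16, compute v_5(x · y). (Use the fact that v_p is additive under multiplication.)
v_5(448) = 0

v_p(x) = 0 (factor: 28 = 5^0 · 28); v_p(y) = 0 (factor: 16 = 5^0 · 16). Additivity: v_p(xy) = v_p(x) + v_p(y) = 0 + 0 = 0. (Direct check: xy = 448 = 5^0 · (448).)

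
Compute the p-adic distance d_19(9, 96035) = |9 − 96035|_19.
d_19(9, 96035) = 1/6859

Step 1 — x − y = 9 − 96035 = -96026. Step 2 — v_19(-96026) = 3 (factor: -96026 = −(19^3 · 14); the sign does not affect v_p). Step 3 — |x − y|_19 = 19^{-3} = 1/6859.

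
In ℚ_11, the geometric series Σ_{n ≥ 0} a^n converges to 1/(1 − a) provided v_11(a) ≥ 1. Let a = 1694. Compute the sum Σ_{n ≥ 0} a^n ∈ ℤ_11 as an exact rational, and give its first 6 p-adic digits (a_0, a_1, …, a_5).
Σ a^n = 1/(1 − a) = -1/1693;  first 6 digits = (1, 0, 3, 1, 9, 6)

v_11(a) = 2 ≥ 1, so the series converges in ℤ_11 to 1/(1 − a) = 1/(1 − 1694) = -1/1693. Expand this rational in ℤ_11: compute digits iteratively via d_i = x_i mod 11, x_{i+1} = (x_i − d_i)/11. The first 6 digits are (1, 0, 3, 1, 9, 6).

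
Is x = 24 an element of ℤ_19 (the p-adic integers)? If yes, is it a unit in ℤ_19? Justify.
x ∈ ℤ_19^× (unit); v_19(x) = 0

ℤ_19 = {x ∈ ℚ_19 : v_19(x) ≥ 0} and ℤ_19^× = {x ∈ ℤ_19 : v_19(x) = 0}. Here v_19(24) = v_19(num) − v_19(den) = 0; compare against these criteria.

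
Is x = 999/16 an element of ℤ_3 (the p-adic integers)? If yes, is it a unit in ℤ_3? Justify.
x ∈ ℤ_3 but not a unit; v_3(x) = 3 > 0

ℤ_3 = {x ∈ ℚ_3 : v_3(x) ≥ 0} and ℤ_3^× = {x ∈ ℤ_3 : v_3(x) = 0}. Here v_3(999/16) = v_3(num) − v_3(den) = 3; compare against these criteria.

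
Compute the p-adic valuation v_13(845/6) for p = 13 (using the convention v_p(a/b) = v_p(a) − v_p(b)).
v_13(845/6) = 2

Factor powers of 13 from the numerator and denominator of the reduced fraction: 845 = 13^2 · 5 and 6 = 13^0 · 6. Apply v_p(a/b) = v_p(a) − v_p(b): v_13(845/6) = 2 − 0 = 2.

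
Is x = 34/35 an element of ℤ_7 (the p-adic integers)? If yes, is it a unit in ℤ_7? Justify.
x ∉ ℤ_7 (v_7(x) = -1 < 0)

ℤ_7 = {x ∈ ℚ_7 : v_7(x) ≥ 0} and ℤ_7^× = {x ∈ ℤ_7 : v_7(x) = 0}. Here v_7(34/35) = v_7(num) − v_7(den) = -1; compare against these criteria.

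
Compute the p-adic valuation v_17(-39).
v_17(-39) = 0

v_17(n) is the largest exponent k such that 17^k divides n. Factor out: -39 = -17^0 · 39. (Sign doesn't affect v_p.) So v_17(-39) = 0.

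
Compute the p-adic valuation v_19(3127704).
v_19(3127704) = 4

v_19(n) is the largest exponent k such that 19^k divides n. Factor out: 3127704 = 19^4 · 24. (Sign doesn't affect v_p.) So v_19(3127704) = 4.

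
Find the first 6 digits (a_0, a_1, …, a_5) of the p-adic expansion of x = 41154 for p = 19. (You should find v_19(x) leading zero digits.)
(a_0, …, a_5) = (0, 0, 0, 6, 0, 0)

v_19(41154) = 3, so a_0 = ... = a_2 = 0. Factor out: x = 19^3 · u with u = 6 a unit in ℤ_19. Expand u iteratively via a_{v+i} = u_i mod 19, u_{i+1} = (u_i − a_{v+i})/19:
  u_0 = 6;  a_3 = 6;  u_1 = (u_0 − 6)/19 = 0
  u_1 = 0;  a_4 = 0;  u_2 = (u_1 − 0)/19 = 0
  u_2 = 0;  a_5 = 0;  u_3 = (u_2 − 0)/19 = 0
Digits: (0, 0, 0, 6, 0, 0).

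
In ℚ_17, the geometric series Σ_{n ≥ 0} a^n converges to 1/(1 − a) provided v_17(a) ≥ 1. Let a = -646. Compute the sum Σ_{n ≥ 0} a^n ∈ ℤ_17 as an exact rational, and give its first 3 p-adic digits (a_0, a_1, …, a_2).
Σ a^n = 1/(1 − a) = 1/647;  first 3 digits = (1, 13, 13)

v_17(a) = 1 ≥ 1, so the series converges in ℤ_17 to 1/(1 − a) = 1/(1 − (-646)) = 1/647. Expand this rational in ℤ_17: compute digits iteratively via d_i = x_i mod 17, x_{i+1} = (x_i − d_i)/17. The first 3 digits are (1, 13, 13).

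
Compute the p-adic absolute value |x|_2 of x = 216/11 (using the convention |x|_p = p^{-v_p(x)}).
|216/11|_2 = 1/8

Step 1 — compute v_2(x) by factoring powers of 2 out of the numerator and denominator: v_2(216/11) = 3. Step 2 — apply |x|_p = p^{-v_p(x)} = 2^{-3} = 1/8.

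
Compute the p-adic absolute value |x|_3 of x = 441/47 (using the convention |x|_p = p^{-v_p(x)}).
|441/47|_3 = 1/9

Step 1 — compute v_3(x) by factoring powers of 3 out of the numerator and denominator: v_3(441/47) = 2. Step 2 — apply |x|_p = p^{-v_p(x)} = 3^{-2} = 1/9.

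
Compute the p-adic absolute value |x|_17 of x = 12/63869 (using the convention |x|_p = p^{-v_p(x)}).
|12/63869|_17 = 4913

Step 1 — compute v_17(x) by factoring powers of 17 out of the numerator and denominator: v_17(12/63869) = -3. Step 2 — apply |x|_p = p^{-v_p(x)} = 17^{3} = 4913.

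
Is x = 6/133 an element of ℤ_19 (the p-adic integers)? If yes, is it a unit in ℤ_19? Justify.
x ∉ ℤ_19 (v_19(x) = -1 < 0)

ℤ_19 = {x ∈ ℚ_19 : v_19(x) ≥ 0} and ℤ_19^× = {x ∈ ℤ_19 : v_19(x) = 0}. Here v_19(6/133) = v_19(num) − v_19(den) = -1; compare against these criteria.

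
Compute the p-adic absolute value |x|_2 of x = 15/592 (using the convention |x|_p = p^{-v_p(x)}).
|15/592|_2 = 16

Step 1 — compute v_2(x) by factoring powers of 2 out of the numerator and denominator: v_2(15/592) = -4. Step 2 — apply |x|_p = p^{-v_p(x)} = 2^{4} = 16.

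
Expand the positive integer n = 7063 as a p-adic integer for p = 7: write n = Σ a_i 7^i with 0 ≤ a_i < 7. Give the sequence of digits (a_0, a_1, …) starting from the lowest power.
(a_0, a_1, …) = (0, 1, 4, 6, 2)

Repeated division by 7 gives the digits low-to-high: 7063 = 1·7^1 + 4·7^2 + 6·7^3 + 2·7^4. Digit sequence: (0, 1, 4, 6, 2).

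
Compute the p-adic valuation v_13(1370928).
v_13(1370928) = 4

v_13(n) is the largest exponent k such that 13^k divides n. Factor out: 1370928 = 13^4 · 48. (Sign doesn't affect v_p.) So v_13(1370928) = 4.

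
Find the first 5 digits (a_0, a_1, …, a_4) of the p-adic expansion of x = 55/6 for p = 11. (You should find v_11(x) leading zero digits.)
(a_0, …, a_4) = (0, 10, 1, 9, 1)

v_11(55/6) = 1, so a_0 = ... = a_0 = 0. Factor out: x = 11^1 · u with u = 5/6 a unit in ℤ_11. Expand u iteratively via a_{v+i} = u_i mod 11, u_{i+1} = (u_i − a_{v+i})/11:
  u_0 = 5/6;  a_1 = 10;  u_1 = (u_0 − 10)/11 = -5/6
  u_1 = -5/6;  a_2 = 1;  u_2 = (u_1 − 1)/11 = -1/6
  u_2 = -1/6;  a_3 = 9;  u_3 = (u_2 − 9)/11 = -5/6
  u_3 = -5/6;  a_4 = 1;  u_4 = (u_3 − 1)/11 = -1/6
Digits: (0, 10, 1, 9, 1).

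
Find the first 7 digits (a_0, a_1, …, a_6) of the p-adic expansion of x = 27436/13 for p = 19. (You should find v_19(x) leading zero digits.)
(a_0, …, a_6) = (0, 0, 0, 12, 14, 8, 1)

v_19(27436/13) = 3, so a_0 = ... = a_2 = 0. Factor out: x = 19^3 · u with u = 4/13 a unit in ℤ_19. Expand u iteratively via a_{v+i} = u_i mod 19, u_{i+1} = (u_i − a_{v+i})/19:
  u_0 = 4/13;  a_3 = 12;  u_1 = (u_0 − 12)/19 = -8/13
  u_1 = -8/13;  a_4 = 14;  u_2 = (u_1 − 14)/19 = -10/13
  u_2 = -10/13;  a_5 = 8;  u_3 = (u_2 − 8)/19 = -6/13
  u_3 = -6/13;  a_6 = 1;  u_4 = (u_3 − 1)/19 = -1/13
Digits: (0, 0, 0, 12, 14, 8, 1).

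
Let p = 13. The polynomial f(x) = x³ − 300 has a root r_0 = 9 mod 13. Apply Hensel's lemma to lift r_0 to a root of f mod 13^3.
r_2 = 243 (mod 2197)

Hensel: r_{i+1} = r_i − f(r_i)/f′(r_i) mod 13^{i+2}, where f′(x) = 3x². Iterate:
  r_0 = 9 (mod 13)
  r_1 = 74 (mod 169)
  r_2 = 243 (mod 2197)
Final: r = 243 with f(r) ≡ 0 mod 13^3.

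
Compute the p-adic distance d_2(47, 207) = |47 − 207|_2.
d_2(47, 207) = 1/32

Step 1 — x − y = 47 − 207 = -160. Step 2 — v_2(-160) = 5 (factor: -160 = −(2^5 · 5); the sign does not affect v_p). Step 3 — |x − y|_2 = 2^{-5} = 1/32.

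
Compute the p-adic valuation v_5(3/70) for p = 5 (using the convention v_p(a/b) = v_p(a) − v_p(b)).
v_5(3/70) = -1

Factor powers of 5 from the numerator and denominator of the reduced fraction: 3 = 5^0 · 3 and 70 = 5^1 · 14. Apply v_p(a/b) = v_p(a) − v_p(b): v_5(3/70) = 0 − 1 = -1.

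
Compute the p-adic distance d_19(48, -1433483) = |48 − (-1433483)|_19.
d_19(48, -1433483) = 1/130321

Step 1 — x − y = 48 − (-1433483) = 1433531. Step 2 — v_19(1433531) = 4 (factor: 1433531 = (19^4 · 11); the sign does not affect v_p). Step 3 — |x − y|_19 = 19^{-4} = 1/130321.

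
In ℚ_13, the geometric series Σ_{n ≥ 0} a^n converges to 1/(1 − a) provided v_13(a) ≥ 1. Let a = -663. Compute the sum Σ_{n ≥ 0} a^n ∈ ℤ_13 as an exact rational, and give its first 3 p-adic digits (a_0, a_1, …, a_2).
Σ a^n = 1/(1 − a) = 1/664;  first 3 digits = (1, 1, 10)

v_13(a) = 1 ≥ 1, so the series converges in ℤ_13 to 1/(1 − a) = 1/(1 − (-663)) = 1/664. Expand this rational in ℤ_13: compute digits iteratively via d_i = x_i mod 13, x_{i+1} = (x_i − d_i)/13. The first 3 digits are (1, 1, 10).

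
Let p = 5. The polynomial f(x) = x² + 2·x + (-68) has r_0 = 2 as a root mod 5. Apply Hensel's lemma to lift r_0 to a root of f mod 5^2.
r_1 = 12 (mod 25)

Hensel: r_{i+1} = r_i − f(r_i)·(f′(r_i))^{-1} mod 5^{i+2}, f′(x) = 2x + 2. Iterate:
  r_0 = 2 (mod 5)
  r_1 = 12 (mod 25)
Final: r = 12 satisfies f(r) ≡ 0 mod 5^2.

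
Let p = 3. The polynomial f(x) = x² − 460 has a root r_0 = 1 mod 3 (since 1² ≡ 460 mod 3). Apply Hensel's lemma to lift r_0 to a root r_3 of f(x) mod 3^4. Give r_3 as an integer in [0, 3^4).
r_3 = 28 (mod 81)

Hensel's recurrence: r_{i+1} = r_i − f(r_i)·(f′(r_i))^{-1} mod 3^{i+2}, with f′(x) = 2x. Iterate:
  r_0 = 1 (mod 3)
  r_1 = 1 (mod 9)
  r_2 = 1 (mod 27)
  r_3 = 28 (mod 81)
Final: r_3 = 28, and one checks f(r_3) ≡ 0 mod 3^4.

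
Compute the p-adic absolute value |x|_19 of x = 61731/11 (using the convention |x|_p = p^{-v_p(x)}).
|61731/11|_19 = 1/6859

Step 1 — compute v_19(x) by factoring powers of 19 out of the numerator and denominator: v_19(61731/11) = 3. Step 2 — apply |x|_p = p^{-v_p(x)} = 19^{-3} = 1/6859.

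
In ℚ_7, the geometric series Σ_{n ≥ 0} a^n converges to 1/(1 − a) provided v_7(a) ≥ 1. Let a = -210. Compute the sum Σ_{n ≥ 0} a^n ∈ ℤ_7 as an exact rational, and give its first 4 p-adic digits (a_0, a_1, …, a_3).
Σ a^n = 1/(1 − a) = 1/211;  first 4 digits = (1, 5, 6, 0)

v_7(a) = 1 ≥ 1, so the series converges in ℤ_7 to 1/(1 − a) = 1/(1 − (-210)) = 1/211. Expand this rational in ℤ_7: compute digits iteratively via d_i = x_i mod 7, x_{i+1} = (x_i − d_i)/7. The first 4 digits are (1, 5, 6, 0).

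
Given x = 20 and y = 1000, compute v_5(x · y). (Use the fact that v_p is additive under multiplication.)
v_5(20000) = 4

v_p(x) = 1 (factor: 20 = 5^1 · 4); v_p(y) = 3 (factor: 1000 = 5^3 · 8). Additivity: v_p(xy) = v_p(x) + v_p(y) = 1 + 3 = 4. (Direct check: xy = 20000 = 5^4 · (32).)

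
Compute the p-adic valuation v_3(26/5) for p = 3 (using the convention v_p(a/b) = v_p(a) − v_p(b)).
v_3(26/5) = 0

Factor powers of 3 from the numerator and denominator of the reduced fraction: 26 = 3^0 · 26 and 5 = 3^0 · 5. Apply v_p(a/b) = v_p(a) − v_p(b): v_3(26/5) = 0 − 0 = 0.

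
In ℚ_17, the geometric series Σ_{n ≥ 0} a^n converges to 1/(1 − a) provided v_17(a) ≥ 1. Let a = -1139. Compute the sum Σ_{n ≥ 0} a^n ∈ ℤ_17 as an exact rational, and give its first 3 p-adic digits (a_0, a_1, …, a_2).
Σ a^n = 1/(1 − a) = 1/1140;  first 3 digits = (1, 1, 14)

v_17(a) = 1 ≥ 1, so the series converges in ℤ_17 to 1/(1 − a) = 1/(1 − (-1139)) = 1/1140. Expand this rational in ℤ_17: compute digits iteratively via d_i = x_i mod 17, x_{i+1} = (x_i − d_i)/17. The first 3 digits are (1, 1, 14).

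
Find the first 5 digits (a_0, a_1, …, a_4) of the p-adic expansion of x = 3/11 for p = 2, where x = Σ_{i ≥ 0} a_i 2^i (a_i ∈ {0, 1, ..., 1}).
(a_0, …, a_4) = (1, 0, 0, 1, 0)

v_2(3/11) = 0 (numerator and denominator both coprime to 2), so x ∈ ℤ_2^×. Compute digits iteratively via a_i = x_i mod 2, x_{i+1} = (x_i − a_i)/2, with x_0 = x:
  x_0 = 3/11;  a_0 = 1;  x_1 = (x_0 − 1)/2 = -4/11
  x_1 = -4/11;  a_1 = 0;  x_2 = (x_1 − 0)/2 = -2/11
  x_2 = -2/11;  a_2 = 0;  x_3 = (x_2 − 0)/2 = -1/11
  x_3 = -1/11;  a_3 = 1;  x_4 = (x_3 − 1)/2 = -6/11
  x_4 = -6/11;  a_4 = 0;  x_5 = (x_4 − 0)/2 = -3/11
Digits: (1, 0, 0, 1, 0).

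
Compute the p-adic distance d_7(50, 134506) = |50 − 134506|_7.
d_7(50, 134506) = 1/16807

Step 1 — x − y = 50 − 134506 = -134456. Step 2 — v_7(-134456) = 5 (factor: -134456 = −(7^5 · 8); the sign does not affect v_p). Step 3 — |x − y|_7 = 7^{-5} = 1/16807.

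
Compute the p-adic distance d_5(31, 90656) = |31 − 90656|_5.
d_5(31, 90656) = 1/3125

Step 1 — x − y = 31 − 90656 = -90625. Step 2 — v_5(-90625) = 5 (factor: -90625 = −(5^5 · 29); the sign does not affect v_p). Step 3 — |x − y|_5 = 5^{-5} = 1/3125.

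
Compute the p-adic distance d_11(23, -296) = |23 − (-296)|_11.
d_11(23, -296) = 1/11

Step 1 — x − y = 23 − (-296) = 319. Step 2 — v_11(319) = 1 (factor: 319 = (11^1 · 29); the sign does not affect v_p). Step 3 — |x − y|_11 = 11^{-1} = 1/11.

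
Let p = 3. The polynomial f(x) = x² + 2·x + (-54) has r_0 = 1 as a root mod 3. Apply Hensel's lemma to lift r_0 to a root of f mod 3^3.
r_2 = 25 (mod 27)

Hensel: r_{i+1} = r_i − f(r_i)·(f′(r_i))^{-1} mod 3^{i+2}, f′(x) = 2x + 2. Iterate:
  r_0 = 1 (mod 3)
  r_1 = 7 (mod 9)
  r_2 = 25 (mod 27)
Final: r = 25 satisfies f(r) ≡ 0 mod 3^3.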